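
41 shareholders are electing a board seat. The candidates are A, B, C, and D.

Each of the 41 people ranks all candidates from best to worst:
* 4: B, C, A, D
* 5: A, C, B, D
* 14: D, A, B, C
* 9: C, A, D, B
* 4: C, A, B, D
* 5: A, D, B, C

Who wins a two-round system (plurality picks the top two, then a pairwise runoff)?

C

Round 1 first-place votes: A 10, B 4, C 13, D 14. D and C advance.
Runoff: D is ranked above C on 19 ballots, C above D on 22.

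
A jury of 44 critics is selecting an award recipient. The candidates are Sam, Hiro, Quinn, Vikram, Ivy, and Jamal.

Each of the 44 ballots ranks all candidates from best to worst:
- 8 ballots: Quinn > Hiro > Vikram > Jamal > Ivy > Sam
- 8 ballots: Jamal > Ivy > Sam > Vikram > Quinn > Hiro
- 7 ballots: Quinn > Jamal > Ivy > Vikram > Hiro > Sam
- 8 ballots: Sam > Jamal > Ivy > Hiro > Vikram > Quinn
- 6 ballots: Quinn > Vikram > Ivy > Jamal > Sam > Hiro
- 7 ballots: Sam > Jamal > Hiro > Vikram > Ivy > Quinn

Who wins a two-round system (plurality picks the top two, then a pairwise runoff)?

Sam

Round 1 first-place votes: Sam 15, Hiro 0, Quinn 21, Vikram 0, Ivy 0, Jamal 8. Quinn and Sam advance.
Runoff: Quinn is ranked above Sam on 21 ballots, Sam above Quinn on 23.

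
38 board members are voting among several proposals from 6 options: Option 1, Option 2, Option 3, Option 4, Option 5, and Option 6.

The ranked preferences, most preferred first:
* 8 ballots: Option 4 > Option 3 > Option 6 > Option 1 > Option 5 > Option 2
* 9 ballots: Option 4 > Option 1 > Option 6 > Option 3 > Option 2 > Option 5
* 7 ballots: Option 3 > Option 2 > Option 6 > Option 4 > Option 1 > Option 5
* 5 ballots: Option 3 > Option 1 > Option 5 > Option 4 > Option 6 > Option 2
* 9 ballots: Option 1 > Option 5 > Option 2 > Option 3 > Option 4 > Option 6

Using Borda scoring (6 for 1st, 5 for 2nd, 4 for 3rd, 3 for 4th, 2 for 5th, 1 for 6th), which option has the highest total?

Option 3

Option 1: 8×3 + 9×5 + 7×2 + 5×5 + 9×6 = 162
Option 2: 8×1 + 9×2 + 7×5 + 5×1 + 9×4 = 102
Option 3: 8×5 + 9×3 + 7×6 + 5×6 + 9×3 = 166
Option 4: 8×6 + 9×6 + 7×3 + 5×3 + 9×2 = 156
Option 5: 8×2 + 9×1 + 7×1 + 5×4 + 9×5 = 97
Option 6: 8×4 + 9×4 + 7×4 + 5×2 + 9×1 = 115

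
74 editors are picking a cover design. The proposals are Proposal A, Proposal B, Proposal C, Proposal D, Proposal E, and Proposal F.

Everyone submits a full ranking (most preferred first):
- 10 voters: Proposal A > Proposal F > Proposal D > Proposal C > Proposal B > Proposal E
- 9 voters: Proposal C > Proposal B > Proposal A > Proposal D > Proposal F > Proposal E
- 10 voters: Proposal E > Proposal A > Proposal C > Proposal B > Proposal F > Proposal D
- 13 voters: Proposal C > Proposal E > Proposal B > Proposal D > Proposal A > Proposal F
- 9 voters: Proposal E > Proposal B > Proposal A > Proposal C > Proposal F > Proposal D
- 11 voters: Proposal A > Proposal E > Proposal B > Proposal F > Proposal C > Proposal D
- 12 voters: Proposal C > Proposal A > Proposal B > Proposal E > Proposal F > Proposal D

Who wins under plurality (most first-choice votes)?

First-place votes: Proposal A 21, Proposal B 0, Proposal C 34, Proposal D 0, Proposal E 19, Proposal F 0.

Proposal C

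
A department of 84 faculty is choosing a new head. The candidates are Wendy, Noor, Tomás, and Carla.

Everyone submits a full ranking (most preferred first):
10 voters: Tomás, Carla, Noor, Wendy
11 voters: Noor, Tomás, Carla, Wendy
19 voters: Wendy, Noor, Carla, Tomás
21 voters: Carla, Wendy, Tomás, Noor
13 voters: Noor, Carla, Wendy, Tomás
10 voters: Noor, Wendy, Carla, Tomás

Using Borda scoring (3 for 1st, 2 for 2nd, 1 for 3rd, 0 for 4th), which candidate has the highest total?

Noor

Wendy: 10×0 + 11×0 + 19×3 + 21×2 + 13×1 + 10×2 = 132
Noor: 10×1 + 11×3 + 19×2 + 21×0 + 13×3 + 10×3 = 150
Tomás: 10×3 + 11×2 + 19×0 + 21×1 + 13×0 + 10×0 = 73
Carla: 10×2 + 11×1 + 19×1 + 21×3 + 13×2 + 10×1 = 149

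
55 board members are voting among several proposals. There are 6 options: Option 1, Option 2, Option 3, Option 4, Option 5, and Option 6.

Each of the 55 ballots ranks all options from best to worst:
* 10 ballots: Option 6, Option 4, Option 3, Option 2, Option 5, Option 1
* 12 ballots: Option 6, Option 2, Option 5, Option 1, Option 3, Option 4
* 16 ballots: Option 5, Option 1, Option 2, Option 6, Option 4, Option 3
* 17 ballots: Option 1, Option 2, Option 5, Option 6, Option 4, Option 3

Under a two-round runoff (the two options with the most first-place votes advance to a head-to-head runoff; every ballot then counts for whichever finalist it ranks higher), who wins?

Round 1 first-place votes: Option 1 17, Option 2 0, Option 3 0, Option 4 0, Option 5 16, Option 6 22. Option 6 and Option 1 advance.
Runoff: Option 6 is ranked above Option 1 on 22 ballots, Option 1 above Option 6 on 33.

Option 1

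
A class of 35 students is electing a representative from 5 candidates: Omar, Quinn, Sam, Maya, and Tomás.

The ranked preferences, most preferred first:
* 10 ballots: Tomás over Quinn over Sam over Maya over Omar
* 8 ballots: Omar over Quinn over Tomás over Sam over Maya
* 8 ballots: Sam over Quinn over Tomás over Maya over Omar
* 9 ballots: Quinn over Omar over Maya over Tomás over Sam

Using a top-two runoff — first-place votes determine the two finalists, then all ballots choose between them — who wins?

Quinn

Round 1 first-place votes: Omar 8, Quinn 9, Sam 8, Maya 0, Tomás 10. Tomás and Quinn advance.
Runoff: Tomás is ranked above Quinn on 10 ballots, Quinn above Tomás on 25.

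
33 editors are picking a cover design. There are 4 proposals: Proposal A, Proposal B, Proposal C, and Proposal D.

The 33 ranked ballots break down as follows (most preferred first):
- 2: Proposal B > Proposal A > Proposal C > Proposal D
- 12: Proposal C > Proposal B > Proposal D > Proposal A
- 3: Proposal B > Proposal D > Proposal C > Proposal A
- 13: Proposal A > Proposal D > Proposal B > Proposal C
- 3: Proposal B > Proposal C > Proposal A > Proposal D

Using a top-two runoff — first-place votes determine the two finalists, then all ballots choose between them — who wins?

Proposal C

Round 1 first-place votes: Proposal A 13, Proposal B 8, Proposal C 12, Proposal D 0. Proposal A and Proposal C advance.
Runoff: Proposal A is ranked above Proposal C on 15 ballots, Proposal C above Proposal A on 18.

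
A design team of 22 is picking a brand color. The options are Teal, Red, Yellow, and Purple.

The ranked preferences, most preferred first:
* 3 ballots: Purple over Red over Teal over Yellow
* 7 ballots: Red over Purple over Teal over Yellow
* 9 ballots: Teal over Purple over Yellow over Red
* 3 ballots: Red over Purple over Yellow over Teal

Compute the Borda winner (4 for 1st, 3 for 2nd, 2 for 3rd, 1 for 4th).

Teal: 3×2 + 7×2 + 9×4 + 3×1 = 59
Red: 3×3 + 7×4 + 9×1 + 3×4 = 58
Yellow: 3×1 + 7×1 + 9×2 + 3×2 = 34
Purple: 3×4 + 7×3 + 9×3 + 3×3 = 69

Purple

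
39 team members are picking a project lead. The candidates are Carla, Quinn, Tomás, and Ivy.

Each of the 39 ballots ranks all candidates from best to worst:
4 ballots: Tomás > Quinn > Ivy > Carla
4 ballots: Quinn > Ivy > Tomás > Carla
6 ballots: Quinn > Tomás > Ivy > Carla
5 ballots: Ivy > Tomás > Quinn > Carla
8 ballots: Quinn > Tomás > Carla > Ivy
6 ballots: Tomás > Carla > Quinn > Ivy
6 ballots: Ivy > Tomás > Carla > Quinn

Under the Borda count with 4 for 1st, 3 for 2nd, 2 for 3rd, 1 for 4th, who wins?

Tomás

Carla: 4×1 + 4×1 + 6×1 + 5×1 + 8×2 + 6×3 + 6×2 = 65
Quinn: 4×3 + 4×4 + 6×4 + 5×2 + 8×4 + 6×2 + 6×1 = 112
Tomás: 4×4 + 4×2 + 6×3 + 5×3 + 8×3 + 6×4 + 6×3 = 123
Ivy: 4×2 + 4×3 + 6×2 + 5×4 + 8×1 + 6×1 + 6×4 = 90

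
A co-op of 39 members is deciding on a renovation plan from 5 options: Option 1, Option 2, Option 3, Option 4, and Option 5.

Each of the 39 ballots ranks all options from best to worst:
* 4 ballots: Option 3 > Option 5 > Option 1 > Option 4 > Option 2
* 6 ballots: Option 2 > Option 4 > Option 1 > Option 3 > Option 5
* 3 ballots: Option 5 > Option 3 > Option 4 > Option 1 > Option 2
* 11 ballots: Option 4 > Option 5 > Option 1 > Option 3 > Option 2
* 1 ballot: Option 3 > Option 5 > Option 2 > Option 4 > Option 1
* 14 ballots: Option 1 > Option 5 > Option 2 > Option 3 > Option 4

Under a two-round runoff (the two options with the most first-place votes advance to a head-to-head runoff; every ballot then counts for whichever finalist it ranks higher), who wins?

Option 4

Round 1 first-place votes: Option 1 14, Option 2 6, Option 3 5, Option 4 11, Option 5 3. Option 1 and Option 4 advance.
Runoff: Option 1 is ranked above Option 4 on 18 ballots, Option 4 above Option 1 on 21.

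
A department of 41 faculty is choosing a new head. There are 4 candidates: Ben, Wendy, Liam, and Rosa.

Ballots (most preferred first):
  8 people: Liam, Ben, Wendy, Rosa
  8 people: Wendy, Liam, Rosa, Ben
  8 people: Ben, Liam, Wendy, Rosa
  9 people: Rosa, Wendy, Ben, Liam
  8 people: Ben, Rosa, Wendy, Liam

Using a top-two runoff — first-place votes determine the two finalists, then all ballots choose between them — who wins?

Round 1 first-place votes: Ben 16, Wendy 8, Liam 8, Rosa 9. Ben and Rosa advance.
Runoff: Ben is ranked above Rosa on 24 ballots, Rosa above Ben on 17.

Ben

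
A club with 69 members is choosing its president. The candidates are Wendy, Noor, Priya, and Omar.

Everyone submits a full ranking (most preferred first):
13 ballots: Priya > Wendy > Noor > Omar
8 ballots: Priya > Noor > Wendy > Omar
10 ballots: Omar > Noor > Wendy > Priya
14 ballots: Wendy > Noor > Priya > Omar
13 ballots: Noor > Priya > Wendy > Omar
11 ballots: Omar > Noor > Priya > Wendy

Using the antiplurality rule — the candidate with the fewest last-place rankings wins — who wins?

Last-place votes: Wendy 11, Noor 0, Priya 10, Omar 48.

Noor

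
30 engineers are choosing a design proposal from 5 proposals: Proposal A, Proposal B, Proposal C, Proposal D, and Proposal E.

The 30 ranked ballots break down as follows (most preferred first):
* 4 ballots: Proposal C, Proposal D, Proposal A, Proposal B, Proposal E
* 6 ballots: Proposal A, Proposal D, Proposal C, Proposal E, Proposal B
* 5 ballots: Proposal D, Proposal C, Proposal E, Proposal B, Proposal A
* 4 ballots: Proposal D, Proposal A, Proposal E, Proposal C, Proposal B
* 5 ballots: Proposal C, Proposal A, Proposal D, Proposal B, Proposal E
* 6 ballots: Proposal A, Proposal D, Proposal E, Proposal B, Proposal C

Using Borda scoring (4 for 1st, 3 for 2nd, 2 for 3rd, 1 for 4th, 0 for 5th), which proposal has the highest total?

Proposal D

Proposal A: 4×2 + 6×4 + 5×0 + 4×3 + 5×3 + 6×4 = 83
Proposal B: 4×1 + 6×0 + 5×1 + 4×0 + 5×1 + 6×1 = 20
Proposal C: 4×4 + 6×2 + 5×3 + 4×1 + 5×4 + 6×0 = 67
Proposal D: 4×3 + 6×3 + 5×4 + 4×4 + 5×2 + 6×3 = 94
Proposal E: 4×0 + 6×1 + 5×2 + 4×2 + 5×0 + 6×2 = 36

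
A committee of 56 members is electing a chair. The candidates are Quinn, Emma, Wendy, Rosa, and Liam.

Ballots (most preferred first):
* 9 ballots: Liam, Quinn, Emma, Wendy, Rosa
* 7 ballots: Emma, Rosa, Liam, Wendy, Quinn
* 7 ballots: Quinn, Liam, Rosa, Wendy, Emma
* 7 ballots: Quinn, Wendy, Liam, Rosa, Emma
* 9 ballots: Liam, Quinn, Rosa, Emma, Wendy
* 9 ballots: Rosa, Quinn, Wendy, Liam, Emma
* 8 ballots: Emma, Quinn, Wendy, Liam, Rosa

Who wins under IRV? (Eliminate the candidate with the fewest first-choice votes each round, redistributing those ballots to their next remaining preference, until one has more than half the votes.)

Quinn

Round 1: Quinn 14, Emma 15, Wendy 0, Rosa 9, Liam 18. Wendy eliminated.
Round 2: Quinn 14, Emma 15, Rosa 9, Liam 18. Rosa eliminated.
Round 3: Quinn 23, Emma 15, Liam 18. Emma eliminated.
Round 4: Quinn 31, Liam 25. Quinn has a majority (≥29).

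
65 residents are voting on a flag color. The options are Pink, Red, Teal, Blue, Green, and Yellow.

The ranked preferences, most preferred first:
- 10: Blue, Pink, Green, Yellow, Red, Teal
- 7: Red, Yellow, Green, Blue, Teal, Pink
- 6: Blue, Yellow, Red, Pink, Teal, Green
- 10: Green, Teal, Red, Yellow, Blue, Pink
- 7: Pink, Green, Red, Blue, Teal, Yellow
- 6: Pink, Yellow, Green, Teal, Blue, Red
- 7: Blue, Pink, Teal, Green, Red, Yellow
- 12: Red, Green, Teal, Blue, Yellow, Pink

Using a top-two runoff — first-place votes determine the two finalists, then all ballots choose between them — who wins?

Round 1 first-place votes: Pink 13, Red 19, Teal 0, Blue 23, Green 10, Yellow 0. Blue and Red advance.
Runoff: Blue is ranked above Red on 29 ballots, Red above Blue on 36.

Red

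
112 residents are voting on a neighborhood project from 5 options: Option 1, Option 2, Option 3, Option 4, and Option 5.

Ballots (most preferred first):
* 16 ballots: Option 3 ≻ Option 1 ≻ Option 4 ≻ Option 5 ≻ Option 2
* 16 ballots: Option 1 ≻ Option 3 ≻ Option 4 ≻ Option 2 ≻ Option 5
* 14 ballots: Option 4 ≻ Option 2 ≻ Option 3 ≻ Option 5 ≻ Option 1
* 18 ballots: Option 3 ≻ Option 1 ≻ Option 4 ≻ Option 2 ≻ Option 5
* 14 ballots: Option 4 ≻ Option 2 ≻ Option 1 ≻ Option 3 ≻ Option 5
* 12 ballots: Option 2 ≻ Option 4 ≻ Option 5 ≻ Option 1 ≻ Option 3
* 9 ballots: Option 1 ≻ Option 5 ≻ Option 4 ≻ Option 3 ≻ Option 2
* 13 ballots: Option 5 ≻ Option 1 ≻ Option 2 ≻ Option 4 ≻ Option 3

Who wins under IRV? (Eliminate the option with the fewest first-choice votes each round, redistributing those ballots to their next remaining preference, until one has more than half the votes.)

Option 1

Round 1: Option 1 25, Option 2 12, Option 3 34, Option 4 28, Option 5 13. Option 2 eliminated.
Round 2: Option 1 25, Option 3 34, Option 4 40, Option 5 13. Option 5 eliminated.
Round 3: Option 1 38, Option 3 34, Option 4 40. Option 3 eliminated.
Round 4: Option 1 72, Option 4 40. Option 1 has a majority (≥57).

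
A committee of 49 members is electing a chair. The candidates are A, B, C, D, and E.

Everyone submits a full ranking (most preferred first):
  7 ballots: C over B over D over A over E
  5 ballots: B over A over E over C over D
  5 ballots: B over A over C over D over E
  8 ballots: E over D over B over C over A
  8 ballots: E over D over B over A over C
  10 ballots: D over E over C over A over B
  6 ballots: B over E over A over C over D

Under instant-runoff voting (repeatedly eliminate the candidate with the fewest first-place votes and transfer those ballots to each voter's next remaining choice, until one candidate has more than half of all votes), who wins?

E

Round 1: A 0, B 16, C 7, D 10, E 16. A eliminated.
Round 2: B 16, C 7, D 10, E 16. C eliminated.
Round 3: B 23, D 10, E 16. D eliminated.
Round 4: B 23, E 26. E has a majority (≥25).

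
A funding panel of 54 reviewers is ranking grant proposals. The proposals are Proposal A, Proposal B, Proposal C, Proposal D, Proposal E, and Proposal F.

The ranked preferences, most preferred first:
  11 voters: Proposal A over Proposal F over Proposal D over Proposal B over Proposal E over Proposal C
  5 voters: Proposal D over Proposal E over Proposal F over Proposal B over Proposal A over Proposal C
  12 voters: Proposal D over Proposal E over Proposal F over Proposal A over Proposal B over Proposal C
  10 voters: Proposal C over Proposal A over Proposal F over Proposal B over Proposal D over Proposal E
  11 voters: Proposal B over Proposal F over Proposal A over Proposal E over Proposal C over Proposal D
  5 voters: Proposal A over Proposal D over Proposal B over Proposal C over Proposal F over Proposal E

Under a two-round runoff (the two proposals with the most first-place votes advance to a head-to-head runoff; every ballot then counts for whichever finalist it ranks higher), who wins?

Proposal A

Round 1 first-place votes: Proposal A 16, Proposal B 11, Proposal C 10, Proposal D 17, Proposal E 0, Proposal F 0. Proposal D and Proposal A advance.
Runoff: Proposal D is ranked above Proposal A on 17 ballots, Proposal A above Proposal D on 37.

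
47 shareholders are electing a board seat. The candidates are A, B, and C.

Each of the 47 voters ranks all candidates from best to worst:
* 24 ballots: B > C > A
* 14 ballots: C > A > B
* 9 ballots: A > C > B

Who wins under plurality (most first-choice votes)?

B

First-place votes: A 9, B 24, C 14.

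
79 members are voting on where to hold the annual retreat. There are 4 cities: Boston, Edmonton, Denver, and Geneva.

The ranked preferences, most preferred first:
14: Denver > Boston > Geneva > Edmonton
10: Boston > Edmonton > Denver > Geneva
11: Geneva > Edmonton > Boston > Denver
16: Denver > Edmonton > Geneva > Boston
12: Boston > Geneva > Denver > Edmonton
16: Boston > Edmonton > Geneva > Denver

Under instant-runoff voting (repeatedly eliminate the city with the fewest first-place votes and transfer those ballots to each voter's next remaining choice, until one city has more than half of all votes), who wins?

Round 1: Boston 38, Edmonton 0, Denver 30, Geneva 11. Edmonton eliminated.
Round 2: Boston 38, Denver 30, Geneva 11. Geneva eliminated.
Round 3: Boston 49, Denver 30. Boston has a majority (≥40).

Boston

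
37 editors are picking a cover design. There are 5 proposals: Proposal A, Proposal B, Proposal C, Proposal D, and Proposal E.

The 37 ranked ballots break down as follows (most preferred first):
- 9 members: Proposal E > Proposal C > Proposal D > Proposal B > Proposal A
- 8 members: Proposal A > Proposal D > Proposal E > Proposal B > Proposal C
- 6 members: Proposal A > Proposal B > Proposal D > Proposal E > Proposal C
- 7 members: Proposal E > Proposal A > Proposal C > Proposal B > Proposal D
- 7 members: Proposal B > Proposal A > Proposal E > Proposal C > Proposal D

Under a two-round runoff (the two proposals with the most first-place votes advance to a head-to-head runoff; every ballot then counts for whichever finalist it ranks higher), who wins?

Proposal A

Round 1 first-place votes: Proposal A 14, Proposal B 7, Proposal C 0, Proposal D 0, Proposal E 16. Proposal E and Proposal A advance.
Runoff: Proposal E is ranked above Proposal A on 16 ballots, Proposal A above Proposal E on 21.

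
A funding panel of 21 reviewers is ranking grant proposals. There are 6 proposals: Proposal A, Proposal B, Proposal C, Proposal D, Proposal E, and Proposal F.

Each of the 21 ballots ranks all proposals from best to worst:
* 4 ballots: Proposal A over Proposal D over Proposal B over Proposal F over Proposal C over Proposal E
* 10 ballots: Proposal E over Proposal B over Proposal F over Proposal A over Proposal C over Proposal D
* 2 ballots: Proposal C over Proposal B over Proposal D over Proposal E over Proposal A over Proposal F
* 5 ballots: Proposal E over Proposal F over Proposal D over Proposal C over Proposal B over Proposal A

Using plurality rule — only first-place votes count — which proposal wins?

Proposal E

First-place votes: Proposal A 4, Proposal B 0, Proposal C 2, Proposal D 0, Proposal E 15, Proposal F 0.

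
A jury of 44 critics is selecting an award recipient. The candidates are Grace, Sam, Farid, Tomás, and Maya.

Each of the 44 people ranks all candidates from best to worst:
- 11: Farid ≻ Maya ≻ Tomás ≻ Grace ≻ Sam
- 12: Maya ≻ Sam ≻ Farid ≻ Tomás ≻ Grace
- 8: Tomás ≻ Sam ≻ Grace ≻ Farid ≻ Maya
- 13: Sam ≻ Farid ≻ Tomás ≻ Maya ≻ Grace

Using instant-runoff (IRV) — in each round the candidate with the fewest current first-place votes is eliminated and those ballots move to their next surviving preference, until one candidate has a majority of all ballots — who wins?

Maya

Round 1: Grace 0, Sam 13, Farid 11, Tomás 8, Maya 12. Grace eliminated.
Round 2: Sam 13, Farid 11, Tomás 8, Maya 12. Tomás eliminated.
Round 3: Sam 21, Farid 11, Maya 12. Farid eliminated.
Round 4: Sam 21, Maya 23. Maya has a majority (≥23).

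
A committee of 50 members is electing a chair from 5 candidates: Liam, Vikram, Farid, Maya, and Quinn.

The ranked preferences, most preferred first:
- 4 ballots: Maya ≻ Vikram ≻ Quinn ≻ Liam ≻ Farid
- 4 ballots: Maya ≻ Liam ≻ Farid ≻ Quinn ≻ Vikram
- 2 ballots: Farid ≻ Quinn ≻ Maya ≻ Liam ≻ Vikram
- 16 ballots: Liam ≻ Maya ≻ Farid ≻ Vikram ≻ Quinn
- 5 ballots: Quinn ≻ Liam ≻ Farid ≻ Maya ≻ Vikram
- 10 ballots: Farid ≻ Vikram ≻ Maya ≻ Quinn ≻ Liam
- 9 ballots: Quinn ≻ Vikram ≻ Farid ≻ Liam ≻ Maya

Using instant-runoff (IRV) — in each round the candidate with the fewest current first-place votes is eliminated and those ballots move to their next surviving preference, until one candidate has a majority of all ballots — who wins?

Round 1: Liam 16, Vikram 0, Farid 12, Maya 8, Quinn 14. Vikram eliminated.
Round 2: Liam 16, Farid 12, Maya 8, Quinn 14. Maya eliminated.
Round 3: Liam 20, Farid 12, Quinn 18. Farid eliminated.
Round 4: Liam 20, Quinn 30. Quinn has a majority (≥26).

Quinn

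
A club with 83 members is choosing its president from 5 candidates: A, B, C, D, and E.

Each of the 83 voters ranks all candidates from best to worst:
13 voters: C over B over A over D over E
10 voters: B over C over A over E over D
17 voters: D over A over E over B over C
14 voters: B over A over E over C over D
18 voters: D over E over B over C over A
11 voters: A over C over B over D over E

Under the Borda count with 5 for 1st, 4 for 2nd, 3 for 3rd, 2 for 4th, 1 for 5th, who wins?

B

A: 13×3 + 10×3 + 17×4 + 14×4 + 18×1 + 11×5 = 266
B: 13×4 + 10×5 + 17×2 + 14×5 + 18×3 + 11×3 = 293
C: 13×5 + 10×4 + 17×1 + 14×2 + 18×2 + 11×4 = 230
D: 13×2 + 10×1 + 17×5 + 14×1 + 18×5 + 11×2 = 247
E: 13×1 + 10×2 + 17×3 + 14×3 + 18×4 + 11×1 = 209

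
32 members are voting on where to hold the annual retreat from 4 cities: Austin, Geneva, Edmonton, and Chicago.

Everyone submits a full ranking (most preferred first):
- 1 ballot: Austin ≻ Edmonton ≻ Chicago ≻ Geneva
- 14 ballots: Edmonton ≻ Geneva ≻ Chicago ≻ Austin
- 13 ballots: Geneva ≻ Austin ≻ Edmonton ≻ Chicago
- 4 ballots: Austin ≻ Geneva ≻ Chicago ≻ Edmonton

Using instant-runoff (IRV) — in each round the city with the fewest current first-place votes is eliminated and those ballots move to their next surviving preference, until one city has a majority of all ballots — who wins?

Round 1: Austin 5, Geneva 13, Edmonton 14, Chicago 0. Chicago eliminated.
Round 2: Austin 5, Geneva 13, Edmonton 14. Austin eliminated.
Round 3: Geneva 17, Edmonton 15. Geneva has a majority (≥17).

Geneva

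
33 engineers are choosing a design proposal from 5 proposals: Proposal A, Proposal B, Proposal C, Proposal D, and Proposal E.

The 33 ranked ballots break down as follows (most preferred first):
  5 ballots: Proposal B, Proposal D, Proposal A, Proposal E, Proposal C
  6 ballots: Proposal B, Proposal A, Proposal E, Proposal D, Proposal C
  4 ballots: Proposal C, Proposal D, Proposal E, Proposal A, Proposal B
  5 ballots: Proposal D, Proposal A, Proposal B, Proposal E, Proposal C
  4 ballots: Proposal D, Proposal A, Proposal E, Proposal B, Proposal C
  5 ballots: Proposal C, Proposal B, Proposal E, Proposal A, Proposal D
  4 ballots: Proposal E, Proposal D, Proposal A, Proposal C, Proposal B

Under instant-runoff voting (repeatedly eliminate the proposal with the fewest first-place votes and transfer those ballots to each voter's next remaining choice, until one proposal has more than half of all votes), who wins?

Round 1: Proposal A 0, Proposal B 11, Proposal C 9, Proposal D 9, Proposal E 4. Proposal A eliminated.
Round 2: Proposal B 11, Proposal C 9, Proposal D 9, Proposal E 4. Proposal E eliminated.
Round 3: Proposal B 11, Proposal C 9, Proposal D 13. Proposal C eliminated.
Round 4: Proposal B 16, Proposal D 17. Proposal D has a majority (≥17).

Proposal D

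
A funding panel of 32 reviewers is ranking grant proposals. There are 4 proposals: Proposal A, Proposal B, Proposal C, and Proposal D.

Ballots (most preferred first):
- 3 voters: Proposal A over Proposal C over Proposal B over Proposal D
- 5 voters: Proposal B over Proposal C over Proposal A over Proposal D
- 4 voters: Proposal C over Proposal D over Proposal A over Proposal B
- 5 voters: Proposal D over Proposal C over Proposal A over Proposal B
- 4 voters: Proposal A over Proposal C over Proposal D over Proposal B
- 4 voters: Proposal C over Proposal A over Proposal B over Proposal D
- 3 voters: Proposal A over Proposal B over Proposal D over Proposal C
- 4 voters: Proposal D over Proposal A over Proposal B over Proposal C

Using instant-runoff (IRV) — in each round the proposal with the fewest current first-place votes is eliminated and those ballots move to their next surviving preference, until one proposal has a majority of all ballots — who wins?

Round 1: Proposal A 10, Proposal B 5, Proposal C 8, Proposal D 9. Proposal B eliminated.
Round 2: Proposal A 10, Proposal C 13, Proposal D 9. Proposal D eliminated.
Round 3: Proposal A 14, Proposal C 18. Proposal C has a majority (≥17).

Proposal C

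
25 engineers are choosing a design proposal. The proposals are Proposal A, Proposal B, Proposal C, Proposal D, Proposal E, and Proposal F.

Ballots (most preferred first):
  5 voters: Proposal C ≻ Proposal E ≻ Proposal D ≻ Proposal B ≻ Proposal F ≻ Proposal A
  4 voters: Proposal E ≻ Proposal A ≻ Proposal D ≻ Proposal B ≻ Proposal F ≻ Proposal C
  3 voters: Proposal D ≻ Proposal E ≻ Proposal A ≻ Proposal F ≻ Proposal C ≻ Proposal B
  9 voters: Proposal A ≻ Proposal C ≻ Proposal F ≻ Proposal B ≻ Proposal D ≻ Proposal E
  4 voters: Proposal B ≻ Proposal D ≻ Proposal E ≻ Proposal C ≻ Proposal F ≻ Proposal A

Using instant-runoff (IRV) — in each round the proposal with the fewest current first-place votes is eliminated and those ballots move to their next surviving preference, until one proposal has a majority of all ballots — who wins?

Round 1: Proposal A 9, Proposal B 4, Proposal C 5, Proposal D 3, Proposal E 4, Proposal F 0. Proposal F eliminated.
Round 2: Proposal A 9, Proposal B 4, Proposal C 5, Proposal D 3, Proposal E 4. Proposal D eliminated.
Round 3: Proposal A 9, Proposal B 4, Proposal C 5, Proposal E 7. Proposal B eliminated.
Round 4: Proposal A 9, Proposal C 5, Proposal E 11. Proposal C eliminated.
Round 5: Proposal A 9, Proposal E 16. Proposal E has a majority (≥13).

Proposal E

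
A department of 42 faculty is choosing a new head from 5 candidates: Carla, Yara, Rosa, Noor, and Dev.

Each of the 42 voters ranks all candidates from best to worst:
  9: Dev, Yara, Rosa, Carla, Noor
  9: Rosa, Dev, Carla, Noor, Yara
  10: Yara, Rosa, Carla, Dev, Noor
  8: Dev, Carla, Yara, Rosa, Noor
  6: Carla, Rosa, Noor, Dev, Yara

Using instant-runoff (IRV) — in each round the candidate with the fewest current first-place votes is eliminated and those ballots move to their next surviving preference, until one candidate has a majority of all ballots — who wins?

Round 1: Carla 6, Yara 10, Rosa 9, Noor 0, Dev 17. Noor eliminated.
Round 2: Carla 6, Yara 10, Rosa 9, Dev 17. Carla eliminated.
Round 3: Yara 10, Rosa 15, Dev 17. Yara eliminated.
Round 4: Rosa 25, Dev 17. Rosa has a majority (≥22).

Rosa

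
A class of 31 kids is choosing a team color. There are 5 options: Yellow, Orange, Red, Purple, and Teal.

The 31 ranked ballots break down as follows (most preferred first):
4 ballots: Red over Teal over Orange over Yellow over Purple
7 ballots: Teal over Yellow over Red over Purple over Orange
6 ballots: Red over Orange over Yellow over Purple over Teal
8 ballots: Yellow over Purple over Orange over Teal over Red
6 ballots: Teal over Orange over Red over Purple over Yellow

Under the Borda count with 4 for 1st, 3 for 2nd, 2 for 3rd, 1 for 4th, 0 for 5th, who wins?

Yellow: 4×1 + 7×3 + 6×2 + 8×4 + 6×0 = 69
Orange: 4×2 + 7×0 + 6×3 + 8×2 + 6×3 = 60
Red: 4×4 + 7×2 + 6×4 + 8×0 + 6×2 = 66
Purple: 4×0 + 7×1 + 6×1 + 8×3 + 6×1 = 43
Teal: 4×3 + 7×4 + 6×0 + 8×1 + 6×4 = 72

Teal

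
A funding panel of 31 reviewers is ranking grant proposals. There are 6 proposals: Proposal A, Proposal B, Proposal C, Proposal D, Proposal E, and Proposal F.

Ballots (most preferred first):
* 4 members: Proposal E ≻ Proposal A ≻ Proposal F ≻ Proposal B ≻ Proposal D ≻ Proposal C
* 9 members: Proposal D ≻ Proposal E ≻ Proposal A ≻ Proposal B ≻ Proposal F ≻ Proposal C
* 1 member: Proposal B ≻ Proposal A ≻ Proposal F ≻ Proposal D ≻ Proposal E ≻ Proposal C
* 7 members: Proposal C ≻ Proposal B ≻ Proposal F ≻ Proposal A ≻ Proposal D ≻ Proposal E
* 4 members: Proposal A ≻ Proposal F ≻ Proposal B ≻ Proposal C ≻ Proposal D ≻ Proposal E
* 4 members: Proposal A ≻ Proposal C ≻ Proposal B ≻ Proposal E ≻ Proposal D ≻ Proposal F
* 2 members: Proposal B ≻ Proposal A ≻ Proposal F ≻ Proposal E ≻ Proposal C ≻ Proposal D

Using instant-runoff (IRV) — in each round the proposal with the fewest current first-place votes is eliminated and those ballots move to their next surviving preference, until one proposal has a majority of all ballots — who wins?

Round 1: Proposal A 8, Proposal B 3, Proposal C 7, Proposal D 9, Proposal E 4, Proposal F 0. Proposal F eliminated.
Round 2: Proposal A 8, Proposal B 3, Proposal C 7, Proposal D 9, Proposal E 4. Proposal B eliminated.
Round 3: Proposal A 11, Proposal C 7, Proposal D 9, Proposal E 4. Proposal E eliminated.
Round 4: Proposal A 15, Proposal C 7, Proposal D 9. Proposal C eliminated.
Round 5: Proposal A 22, Proposal D 9. Proposal A has a majority (≥16).

Proposal A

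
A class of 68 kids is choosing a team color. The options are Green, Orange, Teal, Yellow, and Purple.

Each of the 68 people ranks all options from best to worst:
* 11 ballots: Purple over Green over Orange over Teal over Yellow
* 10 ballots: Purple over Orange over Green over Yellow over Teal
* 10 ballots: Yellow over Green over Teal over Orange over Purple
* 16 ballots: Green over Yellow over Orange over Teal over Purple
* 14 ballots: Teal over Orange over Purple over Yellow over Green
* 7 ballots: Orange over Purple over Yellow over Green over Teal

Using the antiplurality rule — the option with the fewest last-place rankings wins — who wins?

Last-place votes: Green 14, Orange 0, Teal 17, Yellow 11, Purple 26.

Orange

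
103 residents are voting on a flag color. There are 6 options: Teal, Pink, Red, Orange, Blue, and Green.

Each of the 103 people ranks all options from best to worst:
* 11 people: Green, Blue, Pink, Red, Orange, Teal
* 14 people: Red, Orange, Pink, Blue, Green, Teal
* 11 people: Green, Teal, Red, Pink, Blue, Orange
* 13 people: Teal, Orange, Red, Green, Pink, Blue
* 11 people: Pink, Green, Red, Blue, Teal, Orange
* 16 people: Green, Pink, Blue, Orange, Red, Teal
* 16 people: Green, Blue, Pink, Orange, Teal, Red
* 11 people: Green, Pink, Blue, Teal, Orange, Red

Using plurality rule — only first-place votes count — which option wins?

First-place votes: Teal 13, Pink 11, Red 14, Orange 0, Blue 0, Green 65.

Green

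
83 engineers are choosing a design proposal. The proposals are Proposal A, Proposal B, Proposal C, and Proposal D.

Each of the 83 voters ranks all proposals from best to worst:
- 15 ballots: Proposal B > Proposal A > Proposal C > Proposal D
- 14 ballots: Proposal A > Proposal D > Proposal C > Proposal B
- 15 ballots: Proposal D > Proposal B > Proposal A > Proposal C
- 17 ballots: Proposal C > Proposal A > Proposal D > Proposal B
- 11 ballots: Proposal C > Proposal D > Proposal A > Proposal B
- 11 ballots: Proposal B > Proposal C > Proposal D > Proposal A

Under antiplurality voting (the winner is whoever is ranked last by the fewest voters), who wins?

Last-place votes: Proposal A 11, Proposal B 42, Proposal C 15, Proposal D 15.

Proposal A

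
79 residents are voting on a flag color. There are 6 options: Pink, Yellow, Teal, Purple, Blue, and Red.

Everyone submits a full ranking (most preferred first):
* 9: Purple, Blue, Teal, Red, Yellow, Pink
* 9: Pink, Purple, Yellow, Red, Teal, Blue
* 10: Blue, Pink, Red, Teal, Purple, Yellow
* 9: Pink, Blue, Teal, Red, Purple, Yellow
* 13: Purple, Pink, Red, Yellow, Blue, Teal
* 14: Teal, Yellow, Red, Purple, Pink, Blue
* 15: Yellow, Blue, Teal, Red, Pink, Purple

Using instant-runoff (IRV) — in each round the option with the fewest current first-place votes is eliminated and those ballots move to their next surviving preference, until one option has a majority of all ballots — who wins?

Pink

Round 1: Pink 18, Yellow 15, Teal 14, Purple 22, Blue 10, Red 0. Red eliminated.
Round 2: Pink 18, Yellow 15, Teal 14, Purple 22, Blue 10. Blue eliminated.
Round 3: Pink 28, Yellow 15, Teal 14, Purple 22. Teal eliminated.
Round 4: Pink 28, Yellow 29, Purple 22. Purple eliminated.
Round 5: Pink 41, Yellow 38. Pink has a majority (≥40).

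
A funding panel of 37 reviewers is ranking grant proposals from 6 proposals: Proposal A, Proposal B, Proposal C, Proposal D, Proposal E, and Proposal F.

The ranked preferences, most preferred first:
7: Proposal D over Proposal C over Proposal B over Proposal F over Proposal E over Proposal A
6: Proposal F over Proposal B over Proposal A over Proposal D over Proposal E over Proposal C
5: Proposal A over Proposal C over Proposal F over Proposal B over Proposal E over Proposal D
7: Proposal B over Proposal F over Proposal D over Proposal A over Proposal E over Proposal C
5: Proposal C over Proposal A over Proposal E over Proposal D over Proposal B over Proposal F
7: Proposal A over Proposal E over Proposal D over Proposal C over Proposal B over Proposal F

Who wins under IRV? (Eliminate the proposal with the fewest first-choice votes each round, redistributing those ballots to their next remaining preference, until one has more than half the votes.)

Proposal B

Round 1: Proposal A 12, Proposal B 7, Proposal C 5, Proposal D 7, Proposal E 0, Proposal F 6. Proposal E eliminated.
Round 2: Proposal A 12, Proposal B 7, Proposal C 5, Proposal D 7, Proposal F 6. Proposal C eliminated.
Round 3: Proposal A 17, Proposal B 7, Proposal D 7, Proposal F 6. Proposal F eliminated.
Round 4: Proposal A 17, Proposal B 13, Proposal D 7. Proposal D eliminated.
Round 5: Proposal A 17, Proposal B 20. Proposal B has a majority (≥19).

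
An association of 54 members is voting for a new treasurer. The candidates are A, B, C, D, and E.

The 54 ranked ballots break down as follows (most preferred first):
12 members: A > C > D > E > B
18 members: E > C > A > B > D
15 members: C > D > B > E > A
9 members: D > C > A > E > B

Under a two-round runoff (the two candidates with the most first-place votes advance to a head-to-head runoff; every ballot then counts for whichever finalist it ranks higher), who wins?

C

Round 1 first-place votes: A 12, B 0, C 15, D 9, E 18. E and C advance.
Runoff: E is ranked above C on 18 ballots, C above E on 36.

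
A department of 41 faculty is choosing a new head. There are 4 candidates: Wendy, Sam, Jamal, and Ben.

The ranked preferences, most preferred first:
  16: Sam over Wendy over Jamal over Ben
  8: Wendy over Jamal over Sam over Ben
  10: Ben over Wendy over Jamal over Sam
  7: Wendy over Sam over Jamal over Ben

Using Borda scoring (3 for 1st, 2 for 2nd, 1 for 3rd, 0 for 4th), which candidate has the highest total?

Wendy

Wendy: 16×2 + 8×3 + 10×2 + 7×3 = 97
Sam: 16×3 + 8×1 + 10×0 + 7×2 = 70
Jamal: 16×1 + 8×2 + 10×1 + 7×1 = 49
Ben: 16×0 + 8×0 + 10×3 + 7×0 = 30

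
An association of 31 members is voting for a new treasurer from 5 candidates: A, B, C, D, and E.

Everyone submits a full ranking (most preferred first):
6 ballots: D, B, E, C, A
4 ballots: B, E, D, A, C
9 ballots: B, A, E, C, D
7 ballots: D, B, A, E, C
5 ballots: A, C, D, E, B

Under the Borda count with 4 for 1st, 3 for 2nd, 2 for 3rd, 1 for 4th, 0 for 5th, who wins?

B

A: 6×0 + 4×1 + 9×3 + 7×2 + 5×4 = 65
B: 6×3 + 4×4 + 9×4 + 7×3 + 5×0 = 91
C: 6×1 + 4×0 + 9×1 + 7×0 + 5×3 = 30
D: 6×4 + 4×2 + 9×0 + 7×4 + 5×2 = 70
E: 6×2 + 4×3 + 9×2 + 7×1 + 5×1 = 54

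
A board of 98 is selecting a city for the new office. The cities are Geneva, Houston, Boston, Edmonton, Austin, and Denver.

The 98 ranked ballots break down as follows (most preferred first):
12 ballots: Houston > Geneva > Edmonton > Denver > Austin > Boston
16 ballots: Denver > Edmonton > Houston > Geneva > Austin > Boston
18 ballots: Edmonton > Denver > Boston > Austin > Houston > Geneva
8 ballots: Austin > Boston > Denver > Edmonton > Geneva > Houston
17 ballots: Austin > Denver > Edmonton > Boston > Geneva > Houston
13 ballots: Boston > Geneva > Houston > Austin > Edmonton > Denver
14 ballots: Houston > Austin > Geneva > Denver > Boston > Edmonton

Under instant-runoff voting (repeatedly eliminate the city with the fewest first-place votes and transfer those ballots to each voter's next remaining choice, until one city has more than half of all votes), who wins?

Round 1: Geneva 0, Houston 26, Boston 13, Edmonton 18, Austin 25, Denver 16. Geneva eliminated.
Round 2: Houston 26, Boston 13, Edmonton 18, Austin 25, Denver 16. Boston eliminated.
Round 3: Houston 39, Edmonton 18, Austin 25, Denver 16. Denver eliminated.
Round 4: Houston 39, Edmonton 34, Austin 25. Austin eliminated.
Round 5: Houston 39, Edmonton 59. Edmonton has a majority (≥50).

Edmonton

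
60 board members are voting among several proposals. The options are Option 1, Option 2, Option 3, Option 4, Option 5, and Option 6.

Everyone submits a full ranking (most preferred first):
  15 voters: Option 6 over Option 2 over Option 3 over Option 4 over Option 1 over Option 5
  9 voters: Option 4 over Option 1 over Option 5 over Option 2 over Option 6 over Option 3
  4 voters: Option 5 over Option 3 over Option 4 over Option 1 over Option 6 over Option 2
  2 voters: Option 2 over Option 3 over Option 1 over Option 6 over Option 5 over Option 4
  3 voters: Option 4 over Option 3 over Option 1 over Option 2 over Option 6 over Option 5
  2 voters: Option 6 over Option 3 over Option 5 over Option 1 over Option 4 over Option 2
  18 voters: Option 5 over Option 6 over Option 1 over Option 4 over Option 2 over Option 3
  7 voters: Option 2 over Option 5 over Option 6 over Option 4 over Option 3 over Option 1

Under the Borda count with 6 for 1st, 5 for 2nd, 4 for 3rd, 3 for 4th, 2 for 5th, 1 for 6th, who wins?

Option 1: 15×2 + 9×5 + 4×3 + 2×4 + 3×4 + 2×3 + 18×4 + 7×1 = 192
Option 2: 15×5 + 9×3 + 4×1 + 2×6 + 3×3 + 2×1 + 18×2 + 7×6 = 207
Option 3: 15×4 + 9×1 + 4×5 + 2×5 + 3×5 + 2×5 + 18×1 + 7×2 = 156
Option 4: 15×3 + 9×6 + 4×4 + 2×1 + 3×6 + 2×2 + 18×3 + 7×3 = 214
Option 5: 15×1 + 9×4 + 4×6 + 2×2 + 3×1 + 2×4 + 18×6 + 7×5 = 233
Option 6: 15×6 + 9×2 + 4×2 + 2×3 + 3×2 + 2×6 + 18×5 + 7×4 = 258

Option 6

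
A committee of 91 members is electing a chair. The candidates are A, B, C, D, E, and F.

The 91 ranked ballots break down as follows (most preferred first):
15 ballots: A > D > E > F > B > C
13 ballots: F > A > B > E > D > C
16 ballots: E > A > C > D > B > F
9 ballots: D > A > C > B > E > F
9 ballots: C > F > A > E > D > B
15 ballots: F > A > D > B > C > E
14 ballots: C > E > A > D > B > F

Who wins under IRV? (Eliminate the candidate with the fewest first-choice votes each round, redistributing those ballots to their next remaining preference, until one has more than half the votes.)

Round 1: A 15, B 0, C 23, D 9, E 16, F 28. B eliminated.
Round 2: A 15, C 23, D 9, E 16, F 28. D eliminated.
Round 3: A 24, C 23, E 16, F 28. E eliminated.
Round 4: A 40, C 23, F 28. C eliminated.
Round 5: A 54, F 37. A has a majority (≥46).

A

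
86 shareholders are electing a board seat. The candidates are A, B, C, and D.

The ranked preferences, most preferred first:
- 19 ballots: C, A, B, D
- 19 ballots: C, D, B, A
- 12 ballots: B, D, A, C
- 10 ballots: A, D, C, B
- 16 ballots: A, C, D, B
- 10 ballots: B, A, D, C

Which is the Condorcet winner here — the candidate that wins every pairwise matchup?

A

A vs B: 45–41
A vs C: 48–38
A vs D: 55–31
A beats every other candidate.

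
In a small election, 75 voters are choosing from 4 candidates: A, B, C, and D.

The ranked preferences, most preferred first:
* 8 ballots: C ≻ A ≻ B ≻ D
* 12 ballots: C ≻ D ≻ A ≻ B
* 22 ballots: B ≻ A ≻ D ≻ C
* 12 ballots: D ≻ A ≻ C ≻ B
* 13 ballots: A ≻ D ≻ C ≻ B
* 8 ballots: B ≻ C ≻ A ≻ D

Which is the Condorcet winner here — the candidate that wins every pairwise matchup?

A

A vs B: 45–30
A vs C: 47–28
A vs D: 51–24
A beats every other candidate.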